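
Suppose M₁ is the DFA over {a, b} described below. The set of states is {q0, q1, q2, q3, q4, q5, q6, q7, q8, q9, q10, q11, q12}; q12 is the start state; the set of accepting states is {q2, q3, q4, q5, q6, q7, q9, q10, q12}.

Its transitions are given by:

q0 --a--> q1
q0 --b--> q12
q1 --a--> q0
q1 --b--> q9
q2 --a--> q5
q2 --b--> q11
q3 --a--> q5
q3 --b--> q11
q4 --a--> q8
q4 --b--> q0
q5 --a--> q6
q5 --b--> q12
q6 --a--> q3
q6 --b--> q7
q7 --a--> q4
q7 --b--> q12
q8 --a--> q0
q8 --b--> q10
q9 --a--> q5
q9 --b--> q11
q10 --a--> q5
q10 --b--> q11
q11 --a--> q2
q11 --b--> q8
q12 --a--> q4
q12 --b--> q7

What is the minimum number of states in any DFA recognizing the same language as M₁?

Every state is reachable, so we keep all 13.
Start with accepting vs non-accepting: {q2,q3,q4,q5,q6,q7,q9,q10,q12} | {q0,q1,q8,q11}.
Split {q2,q3,q4,q5,q6,q7,q9,q10,q12} by δ(·,a) → {q2,q3,q5,q6,q7,q9,q10,q12} and {q4}.
Refine {q2,q3,q5,q6,q7,q9,q10,q12} on symbol a: members go to different blocks, giving {q2,q3,q5,q6,q9,q10} and {q7,q12}.
Refine {q2,q3,q5,q6,q9,q10} on symbol b: members go to different blocks, giving {q2,q3,q9,q10} and {q5,q6}.
Refine {q0,q1,q8,q11} on symbol a: members go to different blocks, giving {q0,q1,q8} and {q11}.
Split {q0,q1,q8} by δ(·,b) → {q1,q8} and {q0}.
On input a, block {q5,q6} splits into {q5} and {q6}.
Stable partition: {q2,q3,q9,q10} | {q1,q8} | {q4} | {q7,q12} | {q5} | {q11} | {q0} | {q6} — 8 equivalence classes.

8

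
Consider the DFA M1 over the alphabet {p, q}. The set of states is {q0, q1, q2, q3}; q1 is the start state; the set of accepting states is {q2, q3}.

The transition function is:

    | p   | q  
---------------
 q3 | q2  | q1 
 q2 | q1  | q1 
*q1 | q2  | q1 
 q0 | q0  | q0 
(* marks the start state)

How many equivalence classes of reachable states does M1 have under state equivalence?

2

States {q0,q3} cannot be reached from the start state, so discard them.
Start with accepting vs non-accepting: {q2} | {q1}.
The partition is now stable with 2 blocks: {q2} | {q1}.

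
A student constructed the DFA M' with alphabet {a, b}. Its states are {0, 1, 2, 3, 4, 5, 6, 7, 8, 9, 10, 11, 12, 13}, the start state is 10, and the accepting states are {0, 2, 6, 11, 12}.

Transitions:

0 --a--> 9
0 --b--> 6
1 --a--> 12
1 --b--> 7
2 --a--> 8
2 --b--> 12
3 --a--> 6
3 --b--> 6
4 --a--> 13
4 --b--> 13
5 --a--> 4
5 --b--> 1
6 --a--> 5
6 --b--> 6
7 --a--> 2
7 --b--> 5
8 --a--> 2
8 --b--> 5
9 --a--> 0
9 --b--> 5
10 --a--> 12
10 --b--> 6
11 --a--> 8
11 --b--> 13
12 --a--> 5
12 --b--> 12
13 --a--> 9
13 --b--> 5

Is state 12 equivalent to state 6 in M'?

Reachable states from the start: {0,1,2,4,5,6,7,8,9,10,12,13}. Unreachable: {3,11} — drop them.
Start with accepting vs non-accepting: {0,2,6,12} | {1,4,5,7,8,9,10,13}.
Refine {1,4,5,7,8,9,10,13} on symbol a: members go to different blocks, giving {1,7,8,9,10} and {4,5,13}.
Refine {0,2,6,12} on symbol a: members go to different blocks, giving {0,2} and {6,12}.
On input a, block {1,7,8,9,10} splits into {7,8,9} and {1,10}.
Split {4,5,13} by δ(·,a) → {4,5} and {13}.
Refine {4,5} on symbol a: members go to different blocks, giving {4} and {5}.
Split {1,10} by δ(·,b) → {1} and {10}.
The partition is now stable with 8 blocks: {0,2} | {7,8,9} | {4} | {6,12} | {1} | {13} | {5} | {10}.
12 and 6 lie in the same block of the stable partition, so they are equivalent — no string distinguishes them.

Yes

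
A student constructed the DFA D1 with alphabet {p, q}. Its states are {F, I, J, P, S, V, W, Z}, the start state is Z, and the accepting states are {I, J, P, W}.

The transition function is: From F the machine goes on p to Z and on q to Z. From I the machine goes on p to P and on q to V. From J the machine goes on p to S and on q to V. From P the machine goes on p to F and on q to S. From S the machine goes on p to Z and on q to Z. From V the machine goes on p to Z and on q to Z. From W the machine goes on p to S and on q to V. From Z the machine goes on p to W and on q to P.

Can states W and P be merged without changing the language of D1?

First remove the unreachable states {I,J}; 6 states remain.
P0 = {P,W} | {F,S,V,Z}.
On input p, block {F,S,V,Z} splits into {F,S,V} and {Z}.
The partition is now stable with 3 blocks: {P,W} | {F,S,V} | {Z}.
W and P lie in the same block of the stable partition, so they are equivalent — no string distinguishes them.

Yes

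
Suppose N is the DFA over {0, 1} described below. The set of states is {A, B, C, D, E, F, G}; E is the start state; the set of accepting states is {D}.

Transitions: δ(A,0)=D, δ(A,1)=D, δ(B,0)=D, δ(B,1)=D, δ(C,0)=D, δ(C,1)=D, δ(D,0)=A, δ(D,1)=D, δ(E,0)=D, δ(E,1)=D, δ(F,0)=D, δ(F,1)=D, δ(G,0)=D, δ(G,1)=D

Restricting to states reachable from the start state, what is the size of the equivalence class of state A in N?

First remove the unreachable states {B,C,F,G}; 3 states remain.
Start with accepting vs non-accepting: {D} | {A,E}.
Stable partition: {D} | {A,E} — 2 equivalence classes.
The equivalence class containing A is {A,E}, of size 2.

2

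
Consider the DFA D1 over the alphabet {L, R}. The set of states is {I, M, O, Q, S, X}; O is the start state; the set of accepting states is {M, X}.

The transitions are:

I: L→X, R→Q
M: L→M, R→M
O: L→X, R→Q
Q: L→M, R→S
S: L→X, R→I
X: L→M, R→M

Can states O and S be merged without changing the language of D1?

Yes

Start with accepting vs non-accepting: {M,X} | {I,O,Q,S}.
Stable partition: {M,X} | {I,O,Q,S} — 2 equivalence classes.
O and S lie in the same block of the stable partition, so they are equivalent — no string distinguishes them.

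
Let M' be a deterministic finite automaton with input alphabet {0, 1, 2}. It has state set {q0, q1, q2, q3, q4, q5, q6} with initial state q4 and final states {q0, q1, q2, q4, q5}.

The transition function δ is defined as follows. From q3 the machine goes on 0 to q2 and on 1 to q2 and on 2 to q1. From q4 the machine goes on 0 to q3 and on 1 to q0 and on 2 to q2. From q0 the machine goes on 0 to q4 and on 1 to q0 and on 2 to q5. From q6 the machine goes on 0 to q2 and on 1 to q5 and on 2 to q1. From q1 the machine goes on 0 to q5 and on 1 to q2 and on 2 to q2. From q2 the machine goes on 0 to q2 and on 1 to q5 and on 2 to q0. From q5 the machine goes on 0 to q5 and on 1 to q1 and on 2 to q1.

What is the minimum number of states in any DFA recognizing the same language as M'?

First remove the unreachable states {q6}; 6 states remain.
Initial partition by acceptance: {q0,q1,q2,q4,q5} | {q3}.
Refine {q0,q1,q2,q4,q5} on symbol 0: members go to different blocks, giving {q0,q1,q2,q5} and {q4}.
On input 0, block {q0,q1,q2,q5} splits into {q1,q2,q5} and {q0}.
Refine {q1,q2,q5} on symbol 2: members go to different blocks, giving {q1,q5} and {q2}.
On input 1, block {q1,q5} splits into {q1} and {q5}.
The partition is now stable with 6 blocks: {q1} | {q3} | {q4} | {q0} | {q2} | {q5}.

6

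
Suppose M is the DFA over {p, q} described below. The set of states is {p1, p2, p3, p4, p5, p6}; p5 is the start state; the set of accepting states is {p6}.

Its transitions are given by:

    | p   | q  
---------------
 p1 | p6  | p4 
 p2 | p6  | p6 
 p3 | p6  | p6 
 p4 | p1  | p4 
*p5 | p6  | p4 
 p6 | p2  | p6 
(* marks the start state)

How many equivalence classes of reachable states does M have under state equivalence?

4

Reachable states from the start: {p1,p2,p4,p5,p6}. Unreachable: {p3} — drop them.
P0 = {p6} | {p1,p2,p4,p5}.
On input p, block {p1,p2,p4,p5} splits into {p1,p2,p5} and {p4}.
Refine {p1,p2,p5} on symbol q: members go to different blocks, giving {p1,p5} and {p2}.
No further refinement is possible. Final partition (4 blocks): {p6} | {p1,p5} | {p4} | {p2}.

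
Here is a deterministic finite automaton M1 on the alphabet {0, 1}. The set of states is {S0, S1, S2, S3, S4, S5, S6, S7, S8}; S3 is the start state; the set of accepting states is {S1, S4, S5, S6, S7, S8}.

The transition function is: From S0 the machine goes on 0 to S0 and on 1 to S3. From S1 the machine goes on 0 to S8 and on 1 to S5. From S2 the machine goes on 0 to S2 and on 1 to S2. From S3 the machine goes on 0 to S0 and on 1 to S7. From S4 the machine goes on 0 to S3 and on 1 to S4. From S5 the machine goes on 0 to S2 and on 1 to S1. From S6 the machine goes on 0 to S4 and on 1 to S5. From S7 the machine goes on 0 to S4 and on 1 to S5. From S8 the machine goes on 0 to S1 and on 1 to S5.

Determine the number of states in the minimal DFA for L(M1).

First remove the unreachable states {S6}; 8 states remain.
P0 = {S1,S4,S5,S7,S8} | {S0,S2,S3}.
Refine {S1,S4,S5,S7,S8} on symbol 0: members go to different blocks, giving {S1,S7,S8} and {S4,S5}.
On input 0, block {S1,S7,S8} splits into {S1,S8} and {S7}.
Refine {S0,S2,S3} on symbol 1: members go to different blocks, giving {S0,S2} and {S3}.
Refine {S0,S2} on symbol 1: members go to different blocks, giving {S0} and {S2}.
Refine {S4,S5} on symbol 0: members go to different blocks, giving {S4} and {S5}.
Stable partition: {S1,S8} | {S0} | {S4} | {S7} | {S3} | {S2} | {S5} — 7 equivalence classes.

7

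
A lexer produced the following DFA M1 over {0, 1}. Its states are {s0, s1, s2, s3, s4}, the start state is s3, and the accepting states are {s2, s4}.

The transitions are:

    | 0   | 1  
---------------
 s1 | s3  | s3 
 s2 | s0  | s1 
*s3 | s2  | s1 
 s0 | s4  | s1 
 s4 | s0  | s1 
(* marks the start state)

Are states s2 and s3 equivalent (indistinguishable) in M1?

No

Start with accepting vs non-accepting: {s2,s4} | {s0,s1,s3}.
Refine {s0,s1,s3} on symbol 0: members go to different blocks, giving {s0,s3} and {s1}.
No further refinement is possible. Final partition (3 blocks): {s2,s4} | {s0,s3} | {s1}.
s2 and s3 end up in different blocks, so they are distinguishable. For instance, the string 'ε' is accepted from only s2.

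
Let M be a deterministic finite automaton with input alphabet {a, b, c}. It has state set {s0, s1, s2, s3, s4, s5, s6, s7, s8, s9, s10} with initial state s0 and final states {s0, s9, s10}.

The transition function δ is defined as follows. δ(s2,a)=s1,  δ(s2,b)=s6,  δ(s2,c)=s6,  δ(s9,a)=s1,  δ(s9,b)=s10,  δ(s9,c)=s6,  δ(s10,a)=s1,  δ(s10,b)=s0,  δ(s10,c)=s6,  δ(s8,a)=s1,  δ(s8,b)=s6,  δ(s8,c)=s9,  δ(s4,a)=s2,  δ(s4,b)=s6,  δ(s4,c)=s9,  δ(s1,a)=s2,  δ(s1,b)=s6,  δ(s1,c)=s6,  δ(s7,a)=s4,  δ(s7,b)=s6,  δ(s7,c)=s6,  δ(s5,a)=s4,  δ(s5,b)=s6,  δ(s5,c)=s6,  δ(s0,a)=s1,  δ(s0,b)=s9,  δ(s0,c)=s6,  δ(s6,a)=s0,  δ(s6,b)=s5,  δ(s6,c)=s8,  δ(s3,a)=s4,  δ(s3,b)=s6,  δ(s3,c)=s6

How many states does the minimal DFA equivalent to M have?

First remove the unreachable states {s3,s7}; 9 states remain.
Start with accepting vs non-accepting: {s0,s9,s10} | {s1,s2,s4,s5,s6,s8}.
On input a, block {s1,s2,s4,s5,s6,s8} splits into {s1,s2,s4,s5,s8} and {s6}.
Refine {s1,s2,s4,s5,s8} on symbol c: members go to different blocks, giving {s1,s2,s5} and {s4,s8}.
Split {s1,s2,s5} by δ(·,a) → {s1,s2} and {s5}.
The partition is now stable with 5 blocks: {s0,s9,s10} | {s1,s2} | {s6} | {s4,s8} | {s5}.

5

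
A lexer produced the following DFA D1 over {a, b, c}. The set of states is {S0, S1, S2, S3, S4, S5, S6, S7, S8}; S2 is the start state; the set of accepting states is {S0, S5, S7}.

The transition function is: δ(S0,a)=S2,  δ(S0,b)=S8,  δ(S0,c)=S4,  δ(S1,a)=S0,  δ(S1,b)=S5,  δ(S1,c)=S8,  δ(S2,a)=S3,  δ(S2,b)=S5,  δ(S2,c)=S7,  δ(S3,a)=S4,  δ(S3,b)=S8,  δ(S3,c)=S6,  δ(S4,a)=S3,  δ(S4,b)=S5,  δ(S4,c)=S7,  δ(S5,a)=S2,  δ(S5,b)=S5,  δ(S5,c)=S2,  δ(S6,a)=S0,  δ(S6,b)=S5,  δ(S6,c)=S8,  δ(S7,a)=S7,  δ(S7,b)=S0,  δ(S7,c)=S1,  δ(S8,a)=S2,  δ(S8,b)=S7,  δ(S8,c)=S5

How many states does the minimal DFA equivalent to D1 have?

Every state is reachable, so we keep all 9.
Start with accepting vs non-accepting: {S0,S5,S7} | {S1,S2,S3,S4,S6,S8}.
On input a, block {S0,S5,S7} splits into {S0,S5} and {S7}.
Split {S0,S5} by δ(·,b) → {S0} and {S5}.
On input a, block {S1,S2,S3,S4,S6,S8} splits into {S2,S3,S4,S8} and {S1,S6}.
Refine {S2,S3,S4,S8} on symbol b: members go to different blocks, giving {S2,S4} and {S3} and {S8}.
Stable partition: {S0} | {S2,S4} | {S7} | {S5} | {S1,S6} | {S3} | {S8} — 7 equivalence classes.

7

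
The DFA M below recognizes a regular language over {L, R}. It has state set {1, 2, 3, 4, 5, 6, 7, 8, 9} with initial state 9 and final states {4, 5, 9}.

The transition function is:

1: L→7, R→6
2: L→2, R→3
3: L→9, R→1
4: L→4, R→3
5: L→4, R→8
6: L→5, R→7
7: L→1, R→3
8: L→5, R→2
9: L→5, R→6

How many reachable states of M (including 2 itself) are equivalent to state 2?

Every state is reachable, so we keep all 9.
Start with accepting vs non-accepting: {4,5,9} | {1,2,3,6,7,8}.
On input L, block {1,2,3,6,7,8} splits into {1,2,7} and {3,6,8}.
The partition is now stable with 3 blocks: {4,5,9} | {1,2,7} | {3,6,8}.
State 2 belongs to the block {1,2,7}, which has 3 states.

3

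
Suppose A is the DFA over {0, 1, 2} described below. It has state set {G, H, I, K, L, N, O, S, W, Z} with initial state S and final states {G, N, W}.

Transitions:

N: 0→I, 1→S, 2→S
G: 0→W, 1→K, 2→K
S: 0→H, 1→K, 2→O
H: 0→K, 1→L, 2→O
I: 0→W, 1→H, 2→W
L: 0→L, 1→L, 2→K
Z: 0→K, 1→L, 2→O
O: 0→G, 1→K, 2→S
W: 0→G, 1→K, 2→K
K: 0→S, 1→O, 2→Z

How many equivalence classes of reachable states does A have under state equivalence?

States {I,N} cannot be reached from the start state, so discard them.
P0 = {G,W} | {H,K,L,O,S,Z}.
On input 0, block {H,K,L,O,S,Z} splits into {H,K,L,S,Z} and {O}.
Split {H,K,L,S,Z} by δ(·,1) → {H,L,S,Z} and {K}.
Split {H,L,S,Z} by δ(·,0) → {H,Z} and {L,S}.
Refine {L,S} on symbol 0: members go to different blocks, giving {S} and {L}.
Stable partition: {G,W} | {H,Z} | {O} | {K} | {S} | {L} — 6 equivalence classes.

6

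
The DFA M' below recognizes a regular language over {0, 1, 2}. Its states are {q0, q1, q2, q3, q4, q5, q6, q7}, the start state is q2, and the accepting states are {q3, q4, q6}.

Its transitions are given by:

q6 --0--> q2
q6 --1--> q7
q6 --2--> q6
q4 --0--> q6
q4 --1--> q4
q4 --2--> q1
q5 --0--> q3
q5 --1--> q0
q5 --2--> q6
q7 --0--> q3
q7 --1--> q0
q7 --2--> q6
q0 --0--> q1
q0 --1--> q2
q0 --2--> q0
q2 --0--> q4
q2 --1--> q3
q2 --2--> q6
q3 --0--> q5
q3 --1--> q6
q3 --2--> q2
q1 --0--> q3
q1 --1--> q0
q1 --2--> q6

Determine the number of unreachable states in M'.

0

Exploring from q2, all states are eventually visited, so none are unreachable.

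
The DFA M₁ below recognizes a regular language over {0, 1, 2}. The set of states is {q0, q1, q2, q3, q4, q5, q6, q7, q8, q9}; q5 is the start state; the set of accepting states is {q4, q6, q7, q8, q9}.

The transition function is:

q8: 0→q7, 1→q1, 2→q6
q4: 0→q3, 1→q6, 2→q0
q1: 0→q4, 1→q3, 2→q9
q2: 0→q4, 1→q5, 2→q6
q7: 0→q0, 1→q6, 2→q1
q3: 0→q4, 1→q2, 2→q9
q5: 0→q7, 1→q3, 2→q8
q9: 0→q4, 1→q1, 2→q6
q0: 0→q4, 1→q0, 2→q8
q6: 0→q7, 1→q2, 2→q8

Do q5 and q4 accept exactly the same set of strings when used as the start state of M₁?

No

Initial partition by acceptance: {q4,q6,q7,q8,q9} | {q0,q1,q2,q3,q5}.
Refine {q4,q6,q7,q8,q9} on symbol 0: members go to different blocks, giving {q6,q8,q9} and {q4,q7}.
Stable partition: {q6,q8,q9} | {q0,q1,q2,q3,q5} | {q4,q7} — 3 equivalence classes.
q5 and q4 end up in different blocks, so they are distinguishable. For instance, the string 'ε' is accepted from only q4.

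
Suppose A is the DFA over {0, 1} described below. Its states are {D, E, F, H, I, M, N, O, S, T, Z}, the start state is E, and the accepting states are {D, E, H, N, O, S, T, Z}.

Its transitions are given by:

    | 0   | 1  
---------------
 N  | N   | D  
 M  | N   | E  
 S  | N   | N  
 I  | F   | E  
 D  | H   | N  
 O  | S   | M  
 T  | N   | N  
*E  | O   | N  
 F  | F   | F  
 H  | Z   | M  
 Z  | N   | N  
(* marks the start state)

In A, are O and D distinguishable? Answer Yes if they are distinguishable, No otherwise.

First remove the unreachable states {F,I,T}; 8 states remain.
P0 = {D,E,H,N,O,S,Z} | {M}.
Refine {D,E,H,N,O,S,Z} on symbol 1: members go to different blocks, giving {D,E,N,S,Z} and {H,O}.
Refine {D,E,N,S,Z} on symbol 0: members go to different blocks, giving {N,S,Z} and {D,E}.
Refine {N,S,Z} on symbol 1: members go to different blocks, giving {S,Z} and {N}.
The partition is now stable with 5 blocks: {S,Z} | {M} | {H,O} | {D,E} | {N}.
O and D end up in different blocks, so they are distinguishable. For instance, the string '1' is accepted from only D.

Yes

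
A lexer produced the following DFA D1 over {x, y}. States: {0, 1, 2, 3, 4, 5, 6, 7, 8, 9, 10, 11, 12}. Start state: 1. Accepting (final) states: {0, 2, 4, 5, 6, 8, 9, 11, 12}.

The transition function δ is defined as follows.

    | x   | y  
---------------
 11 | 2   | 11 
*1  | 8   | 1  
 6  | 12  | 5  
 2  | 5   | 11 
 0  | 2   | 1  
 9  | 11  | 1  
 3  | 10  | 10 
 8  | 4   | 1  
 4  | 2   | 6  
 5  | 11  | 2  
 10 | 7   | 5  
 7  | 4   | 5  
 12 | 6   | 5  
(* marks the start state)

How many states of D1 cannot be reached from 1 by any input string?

5

BFS from 1 reaches {1, 2, 4, 5, 6, 8, 11, 12}; the 5 state(s) 0, 3, 7, 9, 10 are never visited.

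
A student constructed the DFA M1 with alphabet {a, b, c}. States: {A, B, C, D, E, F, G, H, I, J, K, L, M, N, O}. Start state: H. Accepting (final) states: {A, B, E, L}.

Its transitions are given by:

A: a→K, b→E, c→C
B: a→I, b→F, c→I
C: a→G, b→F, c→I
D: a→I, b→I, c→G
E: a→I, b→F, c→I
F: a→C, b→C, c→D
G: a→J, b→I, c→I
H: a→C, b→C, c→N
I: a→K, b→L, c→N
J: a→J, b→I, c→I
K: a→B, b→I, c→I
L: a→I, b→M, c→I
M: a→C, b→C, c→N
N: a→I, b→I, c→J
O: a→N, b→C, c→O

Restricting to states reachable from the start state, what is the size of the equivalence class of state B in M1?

2

Reachable states from the start: {B,C,D,F,G,H,I,J,K,L,M,N}. Unreachable: {A,E,O} — drop them.
Start with accepting vs non-accepting: {B,L} | {C,D,F,G,H,I,J,K,M,N}.
Split {C,D,F,G,H,I,J,K,M,N} by δ(·,a) → {C,D,F,G,H,I,J,M,N} and {K}.
Refine {C,D,F,G,H,I,J,M,N} on symbol a: members go to different blocks, giving {C,D,F,G,H,J,M,N} and {I}.
On input a, block {C,D,F,G,H,J,M,N} splits into {C,F,G,H,J,M} and {D,N}.
Split {C,F,G,H,J,M} by δ(·,b) → {C,F,H,M} and {G,J}.
On input a, block {C,F,H,M} splits into {F,H,M} and {C}.
No further refinement is possible. Final partition (7 blocks): {B,L} | {F,H,M} | {K} | {I} | {D,N} | {G,J} | {C}.
State B belongs to the block {B,L}, which has 2 states.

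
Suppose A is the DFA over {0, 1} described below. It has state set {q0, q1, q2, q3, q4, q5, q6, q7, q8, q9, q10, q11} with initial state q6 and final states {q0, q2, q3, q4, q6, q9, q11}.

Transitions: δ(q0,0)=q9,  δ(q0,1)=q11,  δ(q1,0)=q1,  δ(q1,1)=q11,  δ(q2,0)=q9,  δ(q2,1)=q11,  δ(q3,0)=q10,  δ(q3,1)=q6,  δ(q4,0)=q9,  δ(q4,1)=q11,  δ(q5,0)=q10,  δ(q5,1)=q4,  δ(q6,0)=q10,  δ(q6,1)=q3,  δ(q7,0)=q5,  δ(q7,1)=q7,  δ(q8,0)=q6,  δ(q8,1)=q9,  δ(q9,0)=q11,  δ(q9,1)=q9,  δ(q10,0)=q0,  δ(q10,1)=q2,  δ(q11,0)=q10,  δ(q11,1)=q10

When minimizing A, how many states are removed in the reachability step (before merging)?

BFS from q6 reaches {q0, q2, q3, q6, q9, q10, q11}; the 5 state(s) q1, q4, q5, q7, q8 are never visited.

5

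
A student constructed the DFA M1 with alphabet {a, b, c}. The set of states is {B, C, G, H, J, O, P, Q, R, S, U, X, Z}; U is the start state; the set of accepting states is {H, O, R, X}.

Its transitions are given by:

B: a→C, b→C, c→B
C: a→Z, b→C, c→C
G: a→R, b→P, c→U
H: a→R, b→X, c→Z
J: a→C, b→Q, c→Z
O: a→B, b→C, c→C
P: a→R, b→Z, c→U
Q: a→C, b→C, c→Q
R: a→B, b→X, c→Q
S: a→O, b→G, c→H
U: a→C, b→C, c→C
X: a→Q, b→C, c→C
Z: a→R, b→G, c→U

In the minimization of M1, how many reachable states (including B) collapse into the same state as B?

First remove the unreachable states {H,J,O,S}; 9 states remain.
P0 = {R,X} | {B,C,G,P,Q,U,Z}.
On input b, block {R,X} splits into {R} and {X}.
On input a, block {B,C,G,P,Q,U,Z} splits into {B,C,Q,U} and {G,P,Z}.
On input a, block {B,C,Q,U} splits into {B,Q,U} and {C}.
Split {B,Q,U} by δ(·,c) → {B,Q} and {U}.
No further refinement is possible. Final partition (6 blocks): {R} | {B,Q} | {X} | {G,P,Z} | {C} | {U}.
The equivalence class containing B is {B,Q}, of size 2.

2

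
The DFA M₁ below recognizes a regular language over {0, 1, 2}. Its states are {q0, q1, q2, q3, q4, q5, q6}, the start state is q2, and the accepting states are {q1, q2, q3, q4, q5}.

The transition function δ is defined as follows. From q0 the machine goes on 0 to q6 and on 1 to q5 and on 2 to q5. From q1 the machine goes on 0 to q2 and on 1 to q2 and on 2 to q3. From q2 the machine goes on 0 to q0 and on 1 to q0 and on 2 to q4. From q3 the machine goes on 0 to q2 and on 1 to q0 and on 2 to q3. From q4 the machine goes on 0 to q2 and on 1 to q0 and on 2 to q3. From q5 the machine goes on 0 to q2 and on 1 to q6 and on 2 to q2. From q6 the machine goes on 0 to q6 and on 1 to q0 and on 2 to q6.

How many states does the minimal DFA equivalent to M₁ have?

Reachable states from the start: {q0,q2,q3,q4,q5,q6}. Unreachable: {q1} — drop them.
Start with accepting vs non-accepting: {q2,q3,q4,q5} | {q0,q6}.
Split {q2,q3,q4,q5} by δ(·,0) → {q3,q4,q5} and {q2}.
On input 2, block {q3,q4,q5} splits into {q3,q4} and {q5}.
Split {q0,q6} by δ(·,1) → {q0} and {q6}.
No further refinement is possible. Final partition (5 blocks): {q3,q4} | {q0} | {q2} | {q5} | {q6}.

5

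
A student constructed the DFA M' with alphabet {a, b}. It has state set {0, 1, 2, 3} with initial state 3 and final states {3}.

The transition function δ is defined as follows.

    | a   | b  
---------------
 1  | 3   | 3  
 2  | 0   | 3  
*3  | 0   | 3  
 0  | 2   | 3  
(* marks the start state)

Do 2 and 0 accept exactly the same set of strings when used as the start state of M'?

Yes

First remove the unreachable states {1}; 3 states remain.
P0 = {3} | {0,2}.
Stable partition: {3} | {0,2} — 2 equivalence classes.
2 and 0 lie in the same block of the stable partition, so they are equivalent — no string distinguishes them.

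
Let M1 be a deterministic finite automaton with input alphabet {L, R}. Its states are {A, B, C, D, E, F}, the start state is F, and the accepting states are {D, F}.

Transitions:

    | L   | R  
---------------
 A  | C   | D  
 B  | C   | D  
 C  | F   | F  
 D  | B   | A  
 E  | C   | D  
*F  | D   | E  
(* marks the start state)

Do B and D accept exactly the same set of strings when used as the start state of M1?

Initial partition by acceptance: {D,F} | {A,B,C,E}.
On input L, block {D,F} splits into {D} and {F}.
Split {A,B,C,E} by δ(·,L) → {A,B,E} and {C}.
No further refinement is possible. Final partition (4 blocks): {D} | {A,B,E} | {F} | {C}.
B and D end up in different blocks, so they are distinguishable. For instance, the string 'ε' is accepted from only D.

No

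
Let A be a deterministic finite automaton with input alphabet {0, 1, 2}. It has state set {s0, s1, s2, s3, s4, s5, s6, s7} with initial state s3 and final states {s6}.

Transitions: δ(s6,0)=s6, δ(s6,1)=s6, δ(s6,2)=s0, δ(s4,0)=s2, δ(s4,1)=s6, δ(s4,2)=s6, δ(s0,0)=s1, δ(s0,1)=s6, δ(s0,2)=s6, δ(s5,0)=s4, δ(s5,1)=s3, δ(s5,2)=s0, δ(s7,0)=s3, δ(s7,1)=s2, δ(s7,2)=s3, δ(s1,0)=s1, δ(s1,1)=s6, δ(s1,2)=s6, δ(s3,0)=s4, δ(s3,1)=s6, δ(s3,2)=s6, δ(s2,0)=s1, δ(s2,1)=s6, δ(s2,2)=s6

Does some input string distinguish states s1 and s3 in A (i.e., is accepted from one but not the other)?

First remove the unreachable states {s5,s7}; 6 states remain.
Initial partition by acceptance: {s6} | {s0,s1,s2,s3,s4}.
The partition is now stable with 2 blocks: {s6} | {s0,s1,s2,s3,s4}.
s1 and s3 lie in the same block of the stable partition, so they are equivalent — no string distinguishes them.

No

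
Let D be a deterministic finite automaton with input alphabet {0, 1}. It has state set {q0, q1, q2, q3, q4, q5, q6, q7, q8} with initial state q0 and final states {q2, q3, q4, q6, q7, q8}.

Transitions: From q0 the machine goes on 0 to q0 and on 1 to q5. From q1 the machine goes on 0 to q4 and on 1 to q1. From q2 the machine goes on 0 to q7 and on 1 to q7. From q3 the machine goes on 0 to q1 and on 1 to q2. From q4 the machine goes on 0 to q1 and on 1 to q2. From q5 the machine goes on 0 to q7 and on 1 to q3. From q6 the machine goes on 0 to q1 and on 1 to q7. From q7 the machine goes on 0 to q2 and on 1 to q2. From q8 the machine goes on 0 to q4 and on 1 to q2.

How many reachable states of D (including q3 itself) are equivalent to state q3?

2

First remove the unreachable states {q6,q8}; 7 states remain.
Start with accepting vs non-accepting: {q2,q3,q4,q7} | {q0,q1,q5}.
Split {q2,q3,q4,q7} by δ(·,0) → {q2,q7} and {q3,q4}.
On input 0, block {q0,q1,q5} splits into {q0} and {q1} and {q5}.
Stable partition: {q2,q7} | {q0} | {q3,q4} | {q1} | {q5} — 5 equivalence classes.
The equivalence class containing q3 is {q3,q4}, of size 2.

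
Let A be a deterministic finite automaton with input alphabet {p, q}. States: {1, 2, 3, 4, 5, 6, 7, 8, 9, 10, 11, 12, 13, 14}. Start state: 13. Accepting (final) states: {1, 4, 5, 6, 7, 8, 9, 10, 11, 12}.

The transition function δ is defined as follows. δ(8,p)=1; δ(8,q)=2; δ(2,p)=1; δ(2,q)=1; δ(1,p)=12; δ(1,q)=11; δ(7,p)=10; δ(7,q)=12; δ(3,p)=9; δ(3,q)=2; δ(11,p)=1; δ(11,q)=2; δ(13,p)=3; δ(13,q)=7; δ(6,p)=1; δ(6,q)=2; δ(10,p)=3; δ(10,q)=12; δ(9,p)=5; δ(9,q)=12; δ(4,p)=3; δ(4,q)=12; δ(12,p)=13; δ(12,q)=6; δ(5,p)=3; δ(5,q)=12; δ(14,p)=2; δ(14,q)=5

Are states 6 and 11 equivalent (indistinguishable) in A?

States {4,8,14} cannot be reached from the start state, so discard them.
P0 = {1,5,6,7,9,10,11,12} | {2,3,13}.
Refine {1,5,6,7,9,10,11,12} on symbol p: members go to different blocks, giving {1,6,7,9,11} and {5,10,12}.
Refine {1,6,7,9,11} on symbol p: members go to different blocks, giving {1,7,9} and {6,11}.
On input q, block {1,7,9} splits into {7,9} and {1}.
Refine {2,3,13} on symbol p: members go to different blocks, giving {2} and {3} and {13}.
Split {5,10,12} by δ(·,p) → {5,10} and {12}.
The partition is now stable with 8 blocks: {7,9} | {2} | {5,10} | {6,11} | {1} | {3} | {13} | {12}.
6 and 11 lie in the same block of the stable partition, so they are equivalent — no string distinguishes them.

Yes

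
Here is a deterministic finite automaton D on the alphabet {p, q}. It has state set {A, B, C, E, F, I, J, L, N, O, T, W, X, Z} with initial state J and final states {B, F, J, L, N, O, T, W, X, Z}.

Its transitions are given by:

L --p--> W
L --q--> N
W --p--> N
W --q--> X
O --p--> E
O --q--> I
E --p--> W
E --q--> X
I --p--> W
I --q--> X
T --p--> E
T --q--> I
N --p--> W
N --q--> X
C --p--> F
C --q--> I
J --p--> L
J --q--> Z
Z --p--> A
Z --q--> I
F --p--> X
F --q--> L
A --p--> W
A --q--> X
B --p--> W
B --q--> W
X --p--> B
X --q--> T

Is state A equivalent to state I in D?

First remove the unreachable states {C,F,O}; 11 states remain.
P0 = {B,J,L,N,T,W,X,Z} | {A,E,I}.
On input p, block {B,J,L,N,T,W,X,Z} splits into {B,J,L,N,W,X} and {T,Z}.
Refine {B,J,L,N,W,X} on symbol q: members go to different blocks, giving {B,L,N,W} and {J,X}.
Refine {B,L,N,W} on symbol q: members go to different blocks, giving {N,W} and {B,L}.
No further refinement is possible. Final partition (5 blocks): {N,W} | {A,E,I} | {T,Z} | {J,X} | {B,L}.
A and I lie in the same block of the stable partition, so they are equivalent — no string distinguishes them.

Yes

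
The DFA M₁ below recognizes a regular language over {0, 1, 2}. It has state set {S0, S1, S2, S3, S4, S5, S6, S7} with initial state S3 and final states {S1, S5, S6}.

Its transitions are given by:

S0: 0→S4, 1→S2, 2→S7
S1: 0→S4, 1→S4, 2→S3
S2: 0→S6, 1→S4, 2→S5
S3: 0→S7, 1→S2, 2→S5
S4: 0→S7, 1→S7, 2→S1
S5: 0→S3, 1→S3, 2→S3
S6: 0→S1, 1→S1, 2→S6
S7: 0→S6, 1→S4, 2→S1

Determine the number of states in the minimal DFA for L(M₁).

4

First remove the unreachable states {S0}; 7 states remain.
Start with accepting vs non-accepting: {S1,S5,S6} | {S2,S3,S4,S7}.
On input 0, block {S1,S5,S6} splits into {S1,S5} and {S6}.
On input 0, block {S2,S3,S4,S7} splits into {S2,S7} and {S3,S4}.
Stable partition: {S1,S5} | {S2,S7} | {S6} | {S3,S4} — 4 equivalence classes.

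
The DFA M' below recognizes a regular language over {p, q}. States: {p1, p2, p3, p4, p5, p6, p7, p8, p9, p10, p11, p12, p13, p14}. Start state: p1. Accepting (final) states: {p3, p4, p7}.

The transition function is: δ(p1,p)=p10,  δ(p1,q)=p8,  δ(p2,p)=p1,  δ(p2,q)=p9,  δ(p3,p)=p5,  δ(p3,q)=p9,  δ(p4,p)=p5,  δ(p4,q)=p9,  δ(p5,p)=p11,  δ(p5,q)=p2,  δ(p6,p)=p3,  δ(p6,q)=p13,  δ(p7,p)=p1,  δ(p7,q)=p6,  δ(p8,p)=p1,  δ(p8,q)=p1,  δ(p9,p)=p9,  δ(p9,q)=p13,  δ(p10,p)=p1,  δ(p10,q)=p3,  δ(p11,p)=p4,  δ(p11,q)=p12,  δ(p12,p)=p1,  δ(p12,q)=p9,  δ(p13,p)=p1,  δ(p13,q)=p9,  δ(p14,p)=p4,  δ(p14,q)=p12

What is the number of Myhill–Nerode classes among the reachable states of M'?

8

Reachable states from the start: {p1,p2,p3,p4,p5,p8,p9,p10,p11,p12,p13}. Unreachable: {p6,p7,p14} — drop them.
P0 = {p3,p4} | {p1,p2,p5,p8,p9,p10,p11,p12,p13}.
Split {p1,p2,p5,p8,p9,p10,p11,p12,p13} by δ(·,p) → {p1,p2,p5,p8,p9,p10,p12,p13} and {p11}.
Split {p1,p2,p5,p8,p9,p10,p12,p13} by δ(·,p) → {p1,p2,p8,p9,p10,p12,p13} and {p5}.
On input q, block {p1,p2,p8,p9,p10,p12,p13} splits into {p1,p2,p8,p9,p12,p13} and {p10}.
Refine {p1,p2,p8,p9,p12,p13} on symbol p: members go to different blocks, giving {p2,p8,p9,p12,p13} and {p1}.
Split {p2,p8,p9,p12,p13} by δ(·,p) → {p2,p8,p12,p13} and {p9}.
On input q, block {p2,p8,p12,p13} splits into {p2,p12,p13} and {p8}.
No further refinement is possible. Final partition (8 blocks): {p3,p4} | {p2,p12,p13} | {p11} | {p5} | {p10} | {p1} | {p9} | {p8}.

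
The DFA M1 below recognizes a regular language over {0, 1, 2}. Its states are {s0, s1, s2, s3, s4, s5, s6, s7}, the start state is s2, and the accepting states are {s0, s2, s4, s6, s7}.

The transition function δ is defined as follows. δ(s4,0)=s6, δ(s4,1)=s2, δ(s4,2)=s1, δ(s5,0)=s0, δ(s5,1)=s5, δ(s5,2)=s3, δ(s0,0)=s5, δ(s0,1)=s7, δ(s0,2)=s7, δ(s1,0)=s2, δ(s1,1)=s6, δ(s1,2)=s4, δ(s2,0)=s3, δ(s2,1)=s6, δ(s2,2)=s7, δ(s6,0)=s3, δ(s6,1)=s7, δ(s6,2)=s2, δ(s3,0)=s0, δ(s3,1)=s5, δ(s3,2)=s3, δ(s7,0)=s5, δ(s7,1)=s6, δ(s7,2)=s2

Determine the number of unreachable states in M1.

2

Starting at s2 and following transitions, the reachable set is {s0, s2, s3, s5, s6, s7}. That leaves s1, s4 unreachable — 2 in total.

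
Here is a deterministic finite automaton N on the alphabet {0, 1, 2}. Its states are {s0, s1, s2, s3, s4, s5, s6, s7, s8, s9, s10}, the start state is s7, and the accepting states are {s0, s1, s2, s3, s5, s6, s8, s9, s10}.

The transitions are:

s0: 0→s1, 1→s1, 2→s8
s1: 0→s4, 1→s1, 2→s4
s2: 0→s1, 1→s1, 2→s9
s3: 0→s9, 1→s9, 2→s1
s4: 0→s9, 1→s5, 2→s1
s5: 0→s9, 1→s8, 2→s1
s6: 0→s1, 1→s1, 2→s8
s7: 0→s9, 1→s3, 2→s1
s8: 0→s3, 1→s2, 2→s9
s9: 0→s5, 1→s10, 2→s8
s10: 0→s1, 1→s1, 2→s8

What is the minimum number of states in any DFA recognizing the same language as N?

Reachable states from the start: {s1,s2,s3,s4,s5,s7,s8,s9,s10}. Unreachable: {s0,s6} — drop them.
P0 = {s1,s2,s3,s5,s8,s9,s10} | {s4,s7}.
Split {s1,s2,s3,s5,s8,s9,s10} by δ(·,0) → {s2,s3,s5,s8,s9,s10} and {s1}.
On input 0, block {s2,s3,s5,s8,s9,s10} splits into {s3,s5,s8,s9} and {s2,s10}.
Refine {s3,s5,s8,s9} on symbol 1: members go to different blocks, giving {s3,s5} and {s8,s9}.
Stable partition: {s3,s5} | {s4,s7} | {s1} | {s2,s10} | {s8,s9} — 5 equivalence classes.

5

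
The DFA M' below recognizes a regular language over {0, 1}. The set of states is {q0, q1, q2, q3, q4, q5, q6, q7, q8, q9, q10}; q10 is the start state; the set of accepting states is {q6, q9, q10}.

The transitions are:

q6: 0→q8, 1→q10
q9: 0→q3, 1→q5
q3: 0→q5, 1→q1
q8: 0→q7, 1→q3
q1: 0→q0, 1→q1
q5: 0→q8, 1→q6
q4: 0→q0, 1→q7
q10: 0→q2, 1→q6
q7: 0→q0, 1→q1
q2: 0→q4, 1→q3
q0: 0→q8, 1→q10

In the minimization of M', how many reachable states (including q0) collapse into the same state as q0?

First remove the unreachable states {q9}; 10 states remain.
P0 = {q6,q10} | {q0,q1,q2,q3,q4,q5,q7,q8}.
Refine {q0,q1,q2,q3,q4,q5,q7,q8} on symbol 1: members go to different blocks, giving {q1,q2,q3,q4,q7,q8} and {q0,q5}.
Split {q1,q2,q3,q4,q7,q8} by δ(·,0) → {q1,q3,q4,q7} and {q2,q8}.
No further refinement is possible. Final partition (4 blocks): {q6,q10} | {q1,q3,q4,q7} | {q0,q5} | {q2,q8}.
The equivalence class containing q0 is {q0,q5}, of size 2.

2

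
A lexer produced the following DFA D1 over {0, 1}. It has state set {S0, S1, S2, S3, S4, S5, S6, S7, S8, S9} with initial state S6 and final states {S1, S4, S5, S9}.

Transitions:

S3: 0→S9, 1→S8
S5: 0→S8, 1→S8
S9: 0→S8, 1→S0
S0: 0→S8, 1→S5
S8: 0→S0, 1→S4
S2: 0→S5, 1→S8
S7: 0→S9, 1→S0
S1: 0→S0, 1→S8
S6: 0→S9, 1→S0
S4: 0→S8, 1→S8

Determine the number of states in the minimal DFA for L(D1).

3

Reachable states from the start: {S0,S4,S5,S6,S8,S9}. Unreachable: {S1,S2,S3,S7} — drop them.
P0 = {S4,S5,S9} | {S0,S6,S8}.
Refine {S0,S6,S8} on symbol 0: members go to different blocks, giving {S0,S8} and {S6}.
No further refinement is possible. Final partition (3 blocks): {S4,S5,S9} | {S0,S8} | {S6}.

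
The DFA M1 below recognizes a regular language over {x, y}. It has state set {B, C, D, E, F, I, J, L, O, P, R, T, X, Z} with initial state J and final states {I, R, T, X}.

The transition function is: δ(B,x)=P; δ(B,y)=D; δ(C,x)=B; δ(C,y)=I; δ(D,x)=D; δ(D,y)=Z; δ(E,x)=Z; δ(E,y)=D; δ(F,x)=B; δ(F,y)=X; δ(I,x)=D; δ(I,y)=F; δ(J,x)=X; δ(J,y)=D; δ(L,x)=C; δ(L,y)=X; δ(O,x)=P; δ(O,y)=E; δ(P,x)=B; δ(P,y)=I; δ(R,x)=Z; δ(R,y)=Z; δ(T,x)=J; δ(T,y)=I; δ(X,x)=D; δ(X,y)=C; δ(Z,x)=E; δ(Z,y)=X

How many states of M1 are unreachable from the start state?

4

No path from J leads to L, O, R, T; the other 10 states are all reachable.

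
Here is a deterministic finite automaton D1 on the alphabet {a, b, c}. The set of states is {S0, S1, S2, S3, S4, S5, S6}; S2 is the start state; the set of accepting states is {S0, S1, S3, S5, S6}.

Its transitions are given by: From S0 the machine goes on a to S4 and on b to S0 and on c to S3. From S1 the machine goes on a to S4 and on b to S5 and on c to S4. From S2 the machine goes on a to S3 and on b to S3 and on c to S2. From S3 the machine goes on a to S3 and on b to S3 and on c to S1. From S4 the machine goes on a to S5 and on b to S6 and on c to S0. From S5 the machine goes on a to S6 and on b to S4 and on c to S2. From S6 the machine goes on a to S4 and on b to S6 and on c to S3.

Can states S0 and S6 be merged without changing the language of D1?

P0 = {S0,S1,S3,S5,S6} | {S2,S4}.
On input a, block {S0,S1,S3,S5,S6} splits into {S0,S1,S6} and {S3,S5}.
On input b, block {S0,S1,S6} splits into {S0,S6} and {S1}.
On input b, block {S2,S4} splits into {S2} and {S4}.
Refine {S3,S5} on symbol a: members go to different blocks, giving {S3} and {S5}.
Stable partition: {S0,S6} | {S2} | {S3} | {S1} | {S4} | {S5} — 6 equivalence classes.
S0 and S6 lie in the same block of the stable partition, so they are equivalent — no string distinguishes them.

Yes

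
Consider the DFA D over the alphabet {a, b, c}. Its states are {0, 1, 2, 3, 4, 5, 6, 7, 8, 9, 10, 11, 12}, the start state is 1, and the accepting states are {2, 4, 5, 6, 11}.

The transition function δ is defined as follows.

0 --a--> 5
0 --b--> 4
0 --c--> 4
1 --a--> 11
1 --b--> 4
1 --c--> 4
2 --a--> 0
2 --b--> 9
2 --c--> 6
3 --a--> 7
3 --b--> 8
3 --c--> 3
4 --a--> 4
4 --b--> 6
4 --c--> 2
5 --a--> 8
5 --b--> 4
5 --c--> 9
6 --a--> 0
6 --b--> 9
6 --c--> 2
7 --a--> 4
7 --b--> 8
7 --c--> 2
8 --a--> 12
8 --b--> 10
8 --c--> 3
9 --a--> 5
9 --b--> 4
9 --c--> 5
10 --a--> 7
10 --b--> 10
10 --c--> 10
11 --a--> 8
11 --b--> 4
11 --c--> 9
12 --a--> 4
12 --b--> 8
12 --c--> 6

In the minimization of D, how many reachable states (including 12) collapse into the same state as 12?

2

All states are reachable from the start state.
Start with accepting vs non-accepting: {2,4,5,6,11} | {0,1,3,7,8,9,10,12}.
On input a, block {2,4,5,6,11} splits into {2,5,6,11} and {4}.
Refine {2,5,6,11} on symbol b: members go to different blocks, giving {2,6} and {5,11}.
Refine {0,1,3,7,8,9,10,12} on symbol a: members go to different blocks, giving {0,1,9} and {3,8,10} and {7,12}.
Split {0,1,9} by δ(·,c) → {0,1} and {9}.
The partition is now stable with 7 blocks: {2,6} | {0,1} | {4} | {5,11} | {3,8,10} | {7,12} | {9}.
State 12 belongs to the block {7,12}, which has 2 states.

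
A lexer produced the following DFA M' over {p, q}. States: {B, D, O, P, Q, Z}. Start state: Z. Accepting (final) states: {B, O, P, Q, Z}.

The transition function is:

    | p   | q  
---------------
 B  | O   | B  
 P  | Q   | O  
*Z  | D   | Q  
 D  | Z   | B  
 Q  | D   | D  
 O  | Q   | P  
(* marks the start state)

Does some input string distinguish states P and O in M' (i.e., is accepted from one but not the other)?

All states are reachable from the start state.
Initial partition by acceptance: {B,O,P,Q,Z} | {D}.
On input p, block {B,O,P,Q,Z} splits into {B,O,P} and {Q,Z}.
On input p, block {B,O,P} splits into {O,P} and {B}.
On input q, block {Q,Z} splits into {Q} and {Z}.
No further refinement is possible. Final partition (5 blocks): {O,P} | {D} | {Q} | {B} | {Z}.
P and O lie in the same block of the stable partition, so they are equivalent — no string distinguishes them.

No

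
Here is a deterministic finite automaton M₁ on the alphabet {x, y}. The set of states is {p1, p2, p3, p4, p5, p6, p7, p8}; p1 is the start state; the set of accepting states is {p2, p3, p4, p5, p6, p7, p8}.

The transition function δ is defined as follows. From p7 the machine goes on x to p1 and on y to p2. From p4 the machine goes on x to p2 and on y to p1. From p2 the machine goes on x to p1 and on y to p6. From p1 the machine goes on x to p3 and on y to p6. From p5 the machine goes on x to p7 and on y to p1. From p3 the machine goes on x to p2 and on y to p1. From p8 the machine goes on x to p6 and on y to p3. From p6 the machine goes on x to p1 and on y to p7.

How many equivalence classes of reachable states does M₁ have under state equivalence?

3

Reachable states from the start: {p1,p2,p3,p6,p7}. Unreachable: {p4,p5,p8} — drop them.
Initial partition by acceptance: {p2,p3,p6,p7} | {p1}.
Split {p2,p3,p6,p7} by δ(·,x) → {p2,p6,p7} and {p3}.
The partition is now stable with 3 blocks: {p2,p6,p7} | {p1} | {p3}.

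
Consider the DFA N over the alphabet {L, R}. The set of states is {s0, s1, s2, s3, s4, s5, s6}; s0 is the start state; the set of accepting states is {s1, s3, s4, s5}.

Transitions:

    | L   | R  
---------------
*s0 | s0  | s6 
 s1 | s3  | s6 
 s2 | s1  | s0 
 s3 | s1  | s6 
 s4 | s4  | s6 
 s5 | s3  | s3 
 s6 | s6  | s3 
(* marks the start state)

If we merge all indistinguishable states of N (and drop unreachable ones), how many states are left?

First remove the unreachable states {s2,s4,s5}; 4 states remain.
P0 = {s1,s3} | {s0,s6}.
Refine {s0,s6} on symbol R: members go to different blocks, giving {s0} and {s6}.
Stable partition: {s1,s3} | {s0} | {s6} — 3 equivalence classes.

3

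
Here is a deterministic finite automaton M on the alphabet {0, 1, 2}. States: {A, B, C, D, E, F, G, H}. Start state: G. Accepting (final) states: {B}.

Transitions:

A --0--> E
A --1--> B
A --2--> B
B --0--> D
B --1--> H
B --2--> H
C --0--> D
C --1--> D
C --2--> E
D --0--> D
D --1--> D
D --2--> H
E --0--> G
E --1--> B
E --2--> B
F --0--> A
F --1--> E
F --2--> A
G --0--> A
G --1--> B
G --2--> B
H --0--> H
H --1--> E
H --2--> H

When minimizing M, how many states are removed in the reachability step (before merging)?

2

BFS from G reaches {A, B, D, E, G, H}; the 2 state(s) C, F are never visited.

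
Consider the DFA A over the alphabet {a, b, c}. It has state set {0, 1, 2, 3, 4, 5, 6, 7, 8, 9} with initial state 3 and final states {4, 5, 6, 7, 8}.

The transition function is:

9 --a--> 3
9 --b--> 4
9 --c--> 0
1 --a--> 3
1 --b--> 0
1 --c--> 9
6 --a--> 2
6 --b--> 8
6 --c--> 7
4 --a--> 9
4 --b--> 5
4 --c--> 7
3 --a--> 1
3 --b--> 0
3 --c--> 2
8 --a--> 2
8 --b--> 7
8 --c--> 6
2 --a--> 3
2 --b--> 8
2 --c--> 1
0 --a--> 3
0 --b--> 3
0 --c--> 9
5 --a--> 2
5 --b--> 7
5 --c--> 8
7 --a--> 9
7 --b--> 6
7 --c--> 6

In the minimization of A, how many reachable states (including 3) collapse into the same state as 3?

All states are reachable from the start state.
Initial partition by acceptance: {4,5,6,7,8} | {0,1,2,3,9}.
Refine {0,1,2,3,9} on symbol b: members go to different blocks, giving {0,1,3} and {2,9}.
The partition is now stable with 3 blocks: {4,5,6,7,8} | {0,1,3} | {2,9}.
The equivalence class containing 3 is {0,1,3}, of size 3.

3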